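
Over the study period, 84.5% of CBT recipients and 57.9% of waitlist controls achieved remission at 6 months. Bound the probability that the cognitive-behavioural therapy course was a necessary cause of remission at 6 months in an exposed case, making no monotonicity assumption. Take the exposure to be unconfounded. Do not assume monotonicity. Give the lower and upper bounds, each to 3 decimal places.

0.315 ≤ PN ≤ 0.498

p₁ = 0.845, p₀ = 0.579.
Under exogeneity alone the bounds on PN are max{0,(p₁−p₀)/p₁} ≤ PN ≤ min{1,(1−p₀)/p₁}.
  lower = (p₁ − p₀)/p₁ = 0.266 / 0.845 ≈ 0.3148
  upper = min{1, (1 − p₀)/p₁} = 0.421 / 0.845 ≈ 0.4982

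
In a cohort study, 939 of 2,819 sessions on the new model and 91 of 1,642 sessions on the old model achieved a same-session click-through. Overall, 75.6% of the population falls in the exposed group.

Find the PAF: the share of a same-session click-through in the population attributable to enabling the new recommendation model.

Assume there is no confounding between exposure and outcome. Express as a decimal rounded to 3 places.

p₁ = P(outcome | exposed) = 939/2819 = 0.3331
p₀ = P(outcome | unexposed) = 91/1642 = 0.05542
Overall risk P(Y=1) = π·p₁ + (1−π)·p₀ = 0.756×0.3331 + 0.244×0.05542 = 0.26534.
Under exogeneity, PAF = [P(Y=1) − p₀] / P(Y=1).
PAF = (0.26534 − 0.05542) / 0.26534 ≈ 0.7911

PAF ≈ 0.791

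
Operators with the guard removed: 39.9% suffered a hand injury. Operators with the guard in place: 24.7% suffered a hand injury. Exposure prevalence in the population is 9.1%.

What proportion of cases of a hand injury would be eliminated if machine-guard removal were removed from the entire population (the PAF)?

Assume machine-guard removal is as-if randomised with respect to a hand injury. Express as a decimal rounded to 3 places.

p₁ = 0.399, p₀ = 0.247.
Overall risk P(Y=1) = π·p₁ + (1−π)·p₀ = 0.091×0.399 + 0.909×0.247 = 0.26083.
Under exogeneity, PAF = [P(Y=1) − p₀] / P(Y=1).
PAF = (0.26083 − 0.247) / 0.26083 ≈ 0.0530

PAF ≈ 0.053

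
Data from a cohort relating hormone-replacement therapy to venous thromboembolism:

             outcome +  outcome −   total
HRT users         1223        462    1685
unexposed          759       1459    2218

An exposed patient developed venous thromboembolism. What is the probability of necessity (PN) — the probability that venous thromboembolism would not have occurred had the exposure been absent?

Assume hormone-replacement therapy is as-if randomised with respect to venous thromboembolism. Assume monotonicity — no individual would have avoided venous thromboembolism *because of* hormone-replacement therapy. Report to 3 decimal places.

p₁ = P(outcome | exposed) = 1223/1685 = 0.72582
p₀ = P(outcome | unexposed) = 759/2218 = 0.3422
Under exogeneity and monotonicity, PN = (p₁ − p₀) / p₁.
PN = (0.72582 − 0.3422) / 0.72582 = 0.38362 / 0.72582 ≈ 0.5285

PN ≈ 0.529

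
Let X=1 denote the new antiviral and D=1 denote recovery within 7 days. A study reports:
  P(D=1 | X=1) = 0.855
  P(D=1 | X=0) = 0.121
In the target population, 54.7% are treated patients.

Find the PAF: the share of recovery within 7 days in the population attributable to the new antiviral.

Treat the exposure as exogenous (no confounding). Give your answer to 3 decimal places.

PAF ≈ 0.768

Let p₁ = 0.855, p₀ = 0.121.
Overall risk P(Y=1) = π·p₁ + (1−π)·p₀ = 0.547×0.855 + 0.453×0.121 = 0.5225.
Under exogeneity, PAF = [P(Y=1) − p₀] / P(Y=1).
PAF = (0.5225 − 0.121) / 0.5225 ≈ 0.7684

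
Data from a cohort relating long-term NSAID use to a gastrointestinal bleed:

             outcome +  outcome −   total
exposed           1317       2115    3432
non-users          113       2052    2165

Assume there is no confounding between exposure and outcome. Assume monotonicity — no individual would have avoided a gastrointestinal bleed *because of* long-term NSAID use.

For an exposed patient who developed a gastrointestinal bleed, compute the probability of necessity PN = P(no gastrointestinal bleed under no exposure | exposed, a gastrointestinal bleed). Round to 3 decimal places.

p₁ = P(outcome | exposed) = 1317/3432 = 0.38374
p₀ = P(outcome | unexposed) = 113/2165 = 0.052194
Under exogeneity and monotonicity, PN = (p₁ − p₀)/p₁.
PN = (0.38374 − 0.052194) / 0.38374 ≈ 0.8640

PN ≈ 0.864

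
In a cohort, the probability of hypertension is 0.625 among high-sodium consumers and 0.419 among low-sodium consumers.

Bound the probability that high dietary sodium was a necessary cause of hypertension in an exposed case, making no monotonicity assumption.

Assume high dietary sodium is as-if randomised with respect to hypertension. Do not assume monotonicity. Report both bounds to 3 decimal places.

Let p₁ = 0.625, p₀ = 0.419.
Under exogeneity alone the bounds on PN are max{0,(p₁−p₀)/p₁} ≤ PN ≤ min{1,(1−p₀)/p₁}.
  lower = (p₁ − p₀)/p₁ = 0.206 / 0.625 ≈ 0.3296
  upper = min{1, (1 − p₀)/p₁} = 0.581 / 0.625 ≈ 0.9296

0.330 ≤ PN ≤ 0.930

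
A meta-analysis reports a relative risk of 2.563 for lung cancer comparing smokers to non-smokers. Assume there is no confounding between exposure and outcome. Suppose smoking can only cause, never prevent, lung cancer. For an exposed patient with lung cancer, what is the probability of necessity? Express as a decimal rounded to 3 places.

PN ≈ 0.610

Under exogeneity and monotonicity, PN = (RR − 1) / RR = 1 − 1/RR.
PN = (2.563 − 1) / 2.563 = 1.563 / 2.563 ≈ 0.6098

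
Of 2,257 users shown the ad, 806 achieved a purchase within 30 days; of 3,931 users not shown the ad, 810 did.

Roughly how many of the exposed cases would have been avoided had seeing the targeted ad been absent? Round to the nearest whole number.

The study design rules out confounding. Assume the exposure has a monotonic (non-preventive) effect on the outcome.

p₁ = P(outcome | exposed) = 806/2257 = 0.35711
p₀ = P(outcome | unexposed) = 810/3931 = 0.20605
PN = (p₁ − p₀)/p₁ = (0.35711 − 0.20605) / 0.35711 ≈ 0.42300.
Attributable cases ≈ PN × (exposed cases) = 0.42300 × 806 ≈ 340.94.

about 341 cases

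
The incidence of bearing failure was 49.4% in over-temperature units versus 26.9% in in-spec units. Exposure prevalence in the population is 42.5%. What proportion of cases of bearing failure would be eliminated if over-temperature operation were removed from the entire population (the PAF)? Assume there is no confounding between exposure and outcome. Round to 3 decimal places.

p₁ = 0.494, p₀ = 0.269.
Overall risk P(Y=1) = π·p₁ + (1−π)·p₀ = 0.425×0.494 + 0.575×0.269 = 0.36462.
Under exogeneity, PAF = [P(Y=1) − p₀] / P(Y=1).
PAF = (0.36462 − 0.269) / 0.36462 ≈ 0.2623

PAF ≈ 0.262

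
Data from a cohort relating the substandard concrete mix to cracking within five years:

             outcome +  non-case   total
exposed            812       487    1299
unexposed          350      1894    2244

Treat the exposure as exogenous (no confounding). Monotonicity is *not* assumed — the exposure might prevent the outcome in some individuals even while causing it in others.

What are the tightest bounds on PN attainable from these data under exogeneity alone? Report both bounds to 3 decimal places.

p₁ = P(outcome | exposed) = 812/1299 = 0.6251
p₀ = P(outcome | unexposed) = 350/2244 = 0.15597
Under exogeneity alone the bounds on PN are max{0,(p₁−p₀)/p₁} ≤ PN ≤ min{1,(1−p₀)/p₁}.
  lower = (p₁ − p₀)/p₁ = 0.46912 / 0.6251 ≈ 0.7505
  upper = min{1, (1 − p₀)/p₁} = 0.84403 / 0.6251 ≈ 1.3502 → capped at 1

0.750 ≤ PN ≤ 1.000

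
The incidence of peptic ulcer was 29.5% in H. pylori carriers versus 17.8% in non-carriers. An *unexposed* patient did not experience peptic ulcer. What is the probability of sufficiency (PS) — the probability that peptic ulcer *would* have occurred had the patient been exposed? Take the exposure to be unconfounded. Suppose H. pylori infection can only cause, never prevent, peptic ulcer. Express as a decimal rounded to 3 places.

PS ≈ 0.142

p₁ = 0.295, p₀ = 0.178.
Under exogeneity and monotonicity, PS = (p₁ − p₀) / (1 − p₀).
PS = (0.295 − 0.178) / (1 − 0.178) = 0.117 / 0.822 ≈ 0.1423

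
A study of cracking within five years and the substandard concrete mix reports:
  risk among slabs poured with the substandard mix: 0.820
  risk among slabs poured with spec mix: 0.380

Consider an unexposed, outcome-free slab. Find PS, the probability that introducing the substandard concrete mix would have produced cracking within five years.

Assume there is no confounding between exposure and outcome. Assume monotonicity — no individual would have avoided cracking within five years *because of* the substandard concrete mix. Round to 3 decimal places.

Let p₁ = 0.82, p₀ = 0.38.
Under exogeneity and monotonicity, PS = (p₁ − p₀) / (1 − p₀).
PS = (0.82 − 0.38) / (1 − 0.38) = 0.44 / 0.62 ≈ 0.7097

PS ≈ 0.710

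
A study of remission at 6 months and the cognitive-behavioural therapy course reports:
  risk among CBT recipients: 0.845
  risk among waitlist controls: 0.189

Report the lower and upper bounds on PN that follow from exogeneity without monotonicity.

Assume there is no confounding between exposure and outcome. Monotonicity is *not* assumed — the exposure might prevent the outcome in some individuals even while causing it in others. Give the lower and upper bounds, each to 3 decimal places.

0.776 ≤ PN ≤ 0.960

Let p₁ = 0.845, p₀ = 0.189.
Under exogeneity alone the bounds on PN are max{0,(p₁−p₀)/p₁} ≤ PN ≤ min{1,(1−p₀)/p₁}.
  lower = (p₁ − p₀)/p₁ = 0.656 / 0.845 ≈ 0.7763
  upper = min{1, (1 − p₀)/p₁} = 0.811 / 0.845 ≈ 0.9598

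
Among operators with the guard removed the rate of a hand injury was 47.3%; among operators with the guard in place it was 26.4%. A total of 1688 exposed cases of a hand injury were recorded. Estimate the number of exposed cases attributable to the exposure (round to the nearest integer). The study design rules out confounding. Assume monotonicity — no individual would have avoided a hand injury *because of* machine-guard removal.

p₁ = 0.473, p₀ = 0.264.
PN = (p₁ − p₀)/p₁ = (0.473 − 0.264) / 0.473 ≈ 0.44186.
Attributable cases ≈ PN × (exposed cases) = 0.44186 × 1688 ≈ 745.86.

about 746 cases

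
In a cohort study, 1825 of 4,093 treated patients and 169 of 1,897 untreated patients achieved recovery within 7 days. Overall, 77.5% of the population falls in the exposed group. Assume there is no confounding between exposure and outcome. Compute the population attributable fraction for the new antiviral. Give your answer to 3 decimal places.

PAF ≈ 0.756

p₁ = P(outcome | exposed) = 1825/4093 = 0.44588
p₀ = P(outcome | unexposed) = 169/1897 = 0.089088
Overall risk P(Y=1) = π·p₁ + (1−π)·p₀ = 0.775×0.44588 + 0.225×0.089088 = 0.3656.
Under exogeneity, PAF = [P(Y=1) − p₀] / P(Y=1).
PAF = (0.3656 − 0.089088) / 0.3656 ≈ 0.7563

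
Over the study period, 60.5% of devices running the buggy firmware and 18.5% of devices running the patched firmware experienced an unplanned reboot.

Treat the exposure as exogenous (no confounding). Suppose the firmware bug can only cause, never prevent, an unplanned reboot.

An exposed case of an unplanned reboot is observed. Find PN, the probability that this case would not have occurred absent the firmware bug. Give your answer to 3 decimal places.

p₁ = 0.605, p₀ = 0.185.
Under exogeneity and monotonicity, PN = (p₁ − p₀) / p₁.
PN = (0.605 − 0.185) / 0.605 = 0.42 / 0.605 ≈ 0.6942

PN ≈ 0.694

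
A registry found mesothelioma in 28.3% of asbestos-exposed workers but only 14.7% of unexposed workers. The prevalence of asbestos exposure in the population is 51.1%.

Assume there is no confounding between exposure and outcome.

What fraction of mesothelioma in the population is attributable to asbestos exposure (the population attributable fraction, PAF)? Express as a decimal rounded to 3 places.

PAF ≈ 0.321

p₁ = 0.283, p₀ = 0.147.
Overall risk P(Y=1) = π·p₁ + (1−π)·p₀ = 0.511×0.283 + 0.489×0.147 = 0.2165.
Under exogeneity, PAF = [P(Y=1) − p₀] / P(Y=1).
PAF = (0.2165 − 0.147) / 0.2165 ≈ 0.3210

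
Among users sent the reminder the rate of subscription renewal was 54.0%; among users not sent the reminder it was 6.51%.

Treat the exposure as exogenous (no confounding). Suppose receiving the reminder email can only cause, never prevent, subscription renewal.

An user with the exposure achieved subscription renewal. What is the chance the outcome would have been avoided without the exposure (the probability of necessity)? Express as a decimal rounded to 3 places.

p₁ = 0.54, p₀ = 0.0651.
Under exogeneity and monotonicity, PN = (p₁ − p₀) / p₁.
PN = (0.54 − 0.0651) / 0.54 = 0.4749 / 0.54 ≈ 0.8794

PN ≈ 0.879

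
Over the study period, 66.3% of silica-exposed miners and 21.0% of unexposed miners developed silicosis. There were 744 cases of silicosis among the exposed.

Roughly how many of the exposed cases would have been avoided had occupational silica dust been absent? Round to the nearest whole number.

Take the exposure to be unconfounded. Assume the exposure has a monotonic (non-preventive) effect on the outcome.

p₁ = 0.663, p₀ = 0.21.
PN = (p₁ − p₀)/p₁ = (0.663 − 0.21) / 0.663 ≈ 0.68326.
Attributable cases ≈ PN × (exposed cases) = 0.68326 × 744 ≈ 508.34.

about 508 cases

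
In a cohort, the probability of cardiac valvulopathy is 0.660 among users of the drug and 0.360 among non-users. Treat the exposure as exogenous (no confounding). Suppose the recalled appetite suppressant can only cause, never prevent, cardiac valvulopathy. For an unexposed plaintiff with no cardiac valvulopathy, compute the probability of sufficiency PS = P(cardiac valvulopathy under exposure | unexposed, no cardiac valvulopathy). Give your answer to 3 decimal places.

PS ≈ 0.469

Let p₁ = 0.66, p₀ = 0.36.
Under exogeneity and monotonicity, PS = (p₁ − p₀) / (1 − p₀).
PS = (0.66 − 0.36) / (1 − 0.36) = 0.3 / 0.64 ≈ 0.4688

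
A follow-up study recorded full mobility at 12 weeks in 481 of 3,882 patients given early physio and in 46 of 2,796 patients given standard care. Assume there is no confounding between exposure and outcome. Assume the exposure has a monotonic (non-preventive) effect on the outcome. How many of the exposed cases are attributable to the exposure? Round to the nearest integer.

about 417 cases

p₁ = P(outcome | exposed) = 481/3882 = 0.12391
p₀ = P(outcome | unexposed) = 46/2796 = 0.016452
PN = (p₁ − p₀)/p₁ = (0.12391 − 0.016452) / 0.12391 ≈ 0.86722.
Attributable cases ≈ PN × (exposed cases) = 0.86722 × 481 ≈ 417.13.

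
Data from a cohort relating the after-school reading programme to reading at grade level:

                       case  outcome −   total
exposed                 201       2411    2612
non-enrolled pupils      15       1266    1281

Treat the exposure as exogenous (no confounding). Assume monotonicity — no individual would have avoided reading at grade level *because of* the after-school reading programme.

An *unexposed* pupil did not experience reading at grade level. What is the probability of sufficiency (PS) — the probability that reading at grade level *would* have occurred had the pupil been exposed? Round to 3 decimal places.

p₁ = P(outcome | exposed) = 201/2612 = 0.076953
p₀ = P(outcome | unexposed) = 15/1281 = 0.01171
Under exogeneity and monotonicity, PS = (p₁ − p₀)/(1 − p₀).
PS = (0.076953 − 0.01171) / 0.98829 ≈ 0.0660

PS ≈ 0.066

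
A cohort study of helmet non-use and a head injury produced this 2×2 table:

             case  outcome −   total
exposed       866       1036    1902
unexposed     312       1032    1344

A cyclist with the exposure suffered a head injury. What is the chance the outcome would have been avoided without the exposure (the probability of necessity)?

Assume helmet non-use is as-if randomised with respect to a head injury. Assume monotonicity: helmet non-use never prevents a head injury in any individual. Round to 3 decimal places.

p₁ = P(outcome | exposed) = 866/1902 = 0.45531
p₀ = P(outcome | unexposed) = 312/1344 = 0.23214
Under exogeneity and monotonicity, PN = (p₁ − p₀)/p₁.
PN = (0.45531 − 0.23214) / 0.45531 ≈ 0.4901

PN ≈ 0.490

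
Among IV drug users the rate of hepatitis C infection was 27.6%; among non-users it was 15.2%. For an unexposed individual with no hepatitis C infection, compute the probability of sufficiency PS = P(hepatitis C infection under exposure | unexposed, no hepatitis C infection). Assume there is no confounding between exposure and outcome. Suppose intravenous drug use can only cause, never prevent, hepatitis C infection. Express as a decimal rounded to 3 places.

p₁ = 0.276, p₀ = 0.152.
Under exogeneity and monotonicity, PS = (p₁ − p₀) / (1 − p₀).
PS = (0.276 − 0.152) / (1 − 0.152) = 0.124 / 0.848 ≈ 0.1462

PS ≈ 0.146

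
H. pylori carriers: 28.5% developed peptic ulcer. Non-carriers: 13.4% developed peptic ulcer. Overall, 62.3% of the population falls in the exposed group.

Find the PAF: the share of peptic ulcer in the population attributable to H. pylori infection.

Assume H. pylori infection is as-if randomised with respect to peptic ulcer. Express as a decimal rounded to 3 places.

p₁ = 0.285, p₀ = 0.134.
Overall risk P(Y=1) = π·p₁ + (1−π)·p₀ = 0.623×0.285 + 0.377×0.134 = 0.22807.
Under exogeneity, PAF = [P(Y=1) − p₀] / P(Y=1).
PAF = (0.22807 − 0.134) / 0.22807 ≈ 0.4125

PAF ≈ 0.412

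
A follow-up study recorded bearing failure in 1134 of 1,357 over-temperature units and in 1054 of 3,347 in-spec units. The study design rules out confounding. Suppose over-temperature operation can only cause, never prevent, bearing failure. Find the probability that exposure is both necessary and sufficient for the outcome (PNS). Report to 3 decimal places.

PNS ≈ 0.521

p₁ = P(outcome | exposed) = 1134/1357 = 0.83567
p₀ = P(outcome | unexposed) = 1054/3347 = 0.31491
Under exogeneity and monotonicity, PNS = p₁ − p₀.
PNS = 0.83567 − 0.31491 = 0.52076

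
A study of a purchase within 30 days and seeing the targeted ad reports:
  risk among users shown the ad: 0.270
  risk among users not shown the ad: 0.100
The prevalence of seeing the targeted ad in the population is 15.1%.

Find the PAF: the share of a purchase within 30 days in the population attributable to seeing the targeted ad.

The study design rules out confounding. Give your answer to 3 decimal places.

PAF ≈ 0.204

Let p₁ = 0.27, p₀ = 0.1.
Overall risk P(Y=1) = π·p₁ + (1−π)·p₀ = 0.151×0.27 + 0.849×0.1 = 0.12567.
Under exogeneity, PAF = [P(Y=1) − p₀] / P(Y=1).
PAF = (0.12567 − 0.1) / 0.12567 ≈ 0.2043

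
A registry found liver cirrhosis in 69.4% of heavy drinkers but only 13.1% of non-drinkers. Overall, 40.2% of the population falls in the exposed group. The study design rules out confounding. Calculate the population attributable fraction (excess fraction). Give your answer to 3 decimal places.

p₁ = 0.694, p₀ = 0.131.
Overall risk P(Y=1) = π·p₁ + (1−π)·p₀ = 0.402×0.694 + 0.598×0.131 = 0.35733.
Under exogeneity, PAF = [P(Y=1) − p₀] / P(Y=1).
PAF = (0.35733 − 0.131) / 0.35733 ≈ 0.6334

PAF ≈ 0.633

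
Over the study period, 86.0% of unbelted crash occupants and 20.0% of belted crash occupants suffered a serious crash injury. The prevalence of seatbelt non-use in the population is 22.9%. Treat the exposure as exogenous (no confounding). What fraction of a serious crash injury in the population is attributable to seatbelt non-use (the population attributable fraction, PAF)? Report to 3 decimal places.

p₁ = 0.86, p₀ = 0.2.
Overall risk P(Y=1) = π·p₁ + (1−π)·p₀ = 0.229×0.86 + 0.771×0.2 = 0.35114.
Under exogeneity, PAF = [P(Y=1) − p₀] / P(Y=1).
PAF = (0.35114 − 0.2) / 0.35114 ≈ 0.4304

PAF ≈ 0.430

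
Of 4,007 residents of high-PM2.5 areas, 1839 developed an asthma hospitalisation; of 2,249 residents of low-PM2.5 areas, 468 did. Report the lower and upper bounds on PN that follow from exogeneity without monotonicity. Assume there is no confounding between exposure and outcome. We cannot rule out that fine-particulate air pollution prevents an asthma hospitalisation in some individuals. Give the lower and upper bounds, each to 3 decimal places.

p₁ = P(outcome | exposed) = 1839/4007 = 0.45895
p₀ = P(outcome | unexposed) = 468/2249 = 0.20809
Under exogeneity alone the bounds on PN are max{0,(p₁−p₀)/p₁} ≤ PN ≤ min{1,(1−p₀)/p₁}.
  lower = (p₁ − p₀)/p₁ = 0.25085 / 0.45895 ≈ 0.5466
  upper = min{1, (1 − p₀)/p₁} = 0.79191 / 0.45895 ≈ 1.7255 → capped at 1

0.547 ≤ PN ≤ 1.000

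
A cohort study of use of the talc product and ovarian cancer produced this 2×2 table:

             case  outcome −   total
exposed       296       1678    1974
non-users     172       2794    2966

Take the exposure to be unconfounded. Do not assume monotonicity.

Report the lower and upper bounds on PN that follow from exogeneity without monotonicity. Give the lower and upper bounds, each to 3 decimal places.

0.613 ≤ PN ≤ 1.000

p₁ = P(outcome | exposed) = 296/1974 = 0.14995
p₀ = P(outcome | unexposed) = 172/2966 = 0.057991
Under exogeneity alone the bounds on PN are max{0,(p₁−p₀)/p₁} ≤ PN ≤ min{1,(1−p₀)/p₁}.
  lower = (p₁ − p₀)/p₁ = 0.091959 / 0.14995 ≈ 0.6133
  upper = min{1, (1 − p₀)/p₁} = 0.94201 / 0.14995 ≈ 6.2822 → capped at 1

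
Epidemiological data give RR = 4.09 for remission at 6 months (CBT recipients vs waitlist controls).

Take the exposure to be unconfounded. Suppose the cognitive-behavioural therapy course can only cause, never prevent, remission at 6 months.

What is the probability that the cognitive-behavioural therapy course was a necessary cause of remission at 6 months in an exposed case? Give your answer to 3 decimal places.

Under exogeneity and monotonicity, PN = (RR − 1) / RR = 1 − 1/RR.
PN = (4.09 − 1) / 4.09 = 3.09 / 4.09 ≈ 0.7555

PN ≈ 0.756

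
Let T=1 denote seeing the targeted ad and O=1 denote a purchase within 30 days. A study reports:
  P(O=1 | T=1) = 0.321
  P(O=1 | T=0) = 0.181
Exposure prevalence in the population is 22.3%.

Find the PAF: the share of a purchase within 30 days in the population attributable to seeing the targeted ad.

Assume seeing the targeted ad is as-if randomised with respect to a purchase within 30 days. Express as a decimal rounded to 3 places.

PAF ≈ 0.147

Let p₁ = 0.321, p₀ = 0.181.
Overall risk P(Y=1) = π·p₁ + (1−π)·p₀ = 0.223×0.321 + 0.777×0.181 = 0.21222.
Under exogeneity, PAF = [P(Y=1) − p₀] / P(Y=1).
PAF = (0.21222 − 0.181) / 0.21222 ≈ 0.1471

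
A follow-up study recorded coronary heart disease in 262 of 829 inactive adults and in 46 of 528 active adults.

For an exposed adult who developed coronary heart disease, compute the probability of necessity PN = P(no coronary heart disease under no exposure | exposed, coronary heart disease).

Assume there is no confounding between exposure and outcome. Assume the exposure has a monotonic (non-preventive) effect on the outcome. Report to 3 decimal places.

PN ≈ 0.724

p₁ = P(outcome | exposed) = 262/829 = 0.31604
p₀ = P(outcome | unexposed) = 46/528 = 0.087121
Under exogeneity and monotonicity, PN = (p₁ − p₀) / p₁.
PN = (0.31604 − 0.087121) / 0.31604 = 0.22892 / 0.31604 ≈ 0.7243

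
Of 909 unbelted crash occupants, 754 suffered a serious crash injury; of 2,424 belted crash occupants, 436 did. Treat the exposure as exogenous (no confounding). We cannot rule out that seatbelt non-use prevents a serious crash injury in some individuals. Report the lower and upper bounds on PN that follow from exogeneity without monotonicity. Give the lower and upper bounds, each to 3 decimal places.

0.783 ≤ PN ≤ 0.989

p₁ = P(outcome | exposed) = 754/909 = 0.82948
p₀ = P(outcome | unexposed) = 436/2424 = 0.17987
Under exogeneity alone the bounds on PN are max{0,(p₁−p₀)/p₁} ≤ PN ≤ min{1,(1−p₀)/p₁}.
  lower = (p₁ − p₀)/p₁ = 0.64961 / 0.82948 ≈ 0.7832
  upper = min{1, (1 − p₀)/p₁} = 0.82013 / 0.82948 ≈ 0.9887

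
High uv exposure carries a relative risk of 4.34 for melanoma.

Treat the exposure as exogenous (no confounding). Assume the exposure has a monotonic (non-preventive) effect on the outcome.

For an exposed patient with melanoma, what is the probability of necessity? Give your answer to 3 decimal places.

Under exogeneity and monotonicity, PN = (RR − 1) / RR = 1 − 1/RR.
PN = (4.34 − 1) / 4.34 = 3.34 / 4.34 ≈ 0.7696

PN ≈ 0.770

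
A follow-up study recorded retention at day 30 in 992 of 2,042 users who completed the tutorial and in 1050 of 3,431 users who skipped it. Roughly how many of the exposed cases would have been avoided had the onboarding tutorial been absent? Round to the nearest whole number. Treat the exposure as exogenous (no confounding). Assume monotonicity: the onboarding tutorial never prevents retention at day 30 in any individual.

p₁ = P(outcome | exposed) = 992/2042 = 0.4858
p₀ = P(outcome | unexposed) = 1050/3431 = 0.30603
PN = (p₁ − p₀)/p₁ = (0.4858 − 0.30603) / 0.4858 ≈ 0.37004.
Attributable cases ≈ PN × (exposed cases) = 0.37004 × 992 ≈ 367.08.

about 367 cases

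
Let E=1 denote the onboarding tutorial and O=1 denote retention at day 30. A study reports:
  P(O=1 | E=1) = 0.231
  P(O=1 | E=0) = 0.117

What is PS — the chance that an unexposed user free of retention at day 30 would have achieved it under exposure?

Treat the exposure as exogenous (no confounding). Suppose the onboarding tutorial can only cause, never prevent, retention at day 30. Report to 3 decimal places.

Let p₁ = 0.231, p₀ = 0.117.
Under exogeneity and monotonicity, PS = (p₁ − p₀) / (1 − p₀).
PS = (0.231 − 0.117) / (1 − 0.117) = 0.114 / 0.883 ≈ 0.1291

PS ≈ 0.129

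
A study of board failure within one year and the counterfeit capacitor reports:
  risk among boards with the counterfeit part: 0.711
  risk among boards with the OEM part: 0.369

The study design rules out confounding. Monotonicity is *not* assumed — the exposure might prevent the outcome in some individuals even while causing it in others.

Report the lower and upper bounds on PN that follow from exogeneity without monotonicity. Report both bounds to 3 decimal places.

0.481 ≤ PN ≤ 0.887

Let p₁ = 0.711, p₀ = 0.369.
Under exogeneity alone the bounds on PN are max{0,(p₁−p₀)/p₁} ≤ PN ≤ min{1,(1−p₀)/p₁}.
  lower = (p₁ − p₀)/p₁ = 0.342 / 0.711 ≈ 0.4810
  upper = min{1, (1 − p₀)/p₁} = 0.631 / 0.711 ≈ 0.8875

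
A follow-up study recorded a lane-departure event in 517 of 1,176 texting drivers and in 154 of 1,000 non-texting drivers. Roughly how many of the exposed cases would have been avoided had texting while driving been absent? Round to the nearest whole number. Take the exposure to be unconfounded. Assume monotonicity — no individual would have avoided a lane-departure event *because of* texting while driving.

about 336 cases

p₁ = P(outcome | exposed) = 517/1176 = 0.43963
p₀ = P(outcome | unexposed) = 154/1000 = 0.154
PN = (p₁ − p₀)/p₁ = (0.43963 − 0.154) / 0.43963 ≈ 0.64970.
Attributable cases ≈ PN × (exposed cases) = 0.64970 × 517 ≈ 335.90.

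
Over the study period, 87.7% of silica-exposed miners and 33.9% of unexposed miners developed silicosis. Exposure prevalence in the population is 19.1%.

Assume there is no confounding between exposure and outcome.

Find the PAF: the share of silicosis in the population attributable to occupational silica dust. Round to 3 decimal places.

p₁ = 0.877, p₀ = 0.339.
Overall risk P(Y=1) = π·p₁ + (1−π)·p₀ = 0.191×0.877 + 0.809×0.339 = 0.44176.
Under exogeneity, PAF = [P(Y=1) − p₀] / P(Y=1).
PAF = (0.44176 − 0.339) / 0.44176 ≈ 0.2326

PAF ≈ 0.233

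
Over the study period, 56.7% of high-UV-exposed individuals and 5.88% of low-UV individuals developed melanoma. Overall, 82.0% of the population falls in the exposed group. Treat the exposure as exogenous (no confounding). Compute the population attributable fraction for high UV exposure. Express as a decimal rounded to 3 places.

p₁ = 0.567, p₀ = 0.0588.
Overall risk P(Y=1) = π·p₁ + (1−π)·p₀ = 0.82×0.567 + 0.18×0.0588 = 0.47552.
Under exogeneity, PAF = [P(Y=1) − p₀] / P(Y=1).
PAF = (0.47552 − 0.0588) / 0.47552 ≈ 0.8763

PAF ≈ 0.876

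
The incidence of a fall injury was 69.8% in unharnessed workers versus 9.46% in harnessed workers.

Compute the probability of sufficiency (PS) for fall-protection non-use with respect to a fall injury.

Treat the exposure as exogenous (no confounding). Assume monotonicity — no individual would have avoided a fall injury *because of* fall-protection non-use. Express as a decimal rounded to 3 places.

PS ≈ 0.666

p₁ = 0.698, p₀ = 0.0946.
Under exogeneity and monotonicity, PS = (p₁ − p₀) / (1 − p₀).
PS = (0.698 − 0.0946) / (1 − 0.0946) = 0.6034 / 0.9054 ≈ 0.6664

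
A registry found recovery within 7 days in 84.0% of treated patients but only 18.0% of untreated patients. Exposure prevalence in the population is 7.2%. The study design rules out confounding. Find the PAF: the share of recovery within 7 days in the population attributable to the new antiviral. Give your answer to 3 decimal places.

p₁ = 0.84, p₀ = 0.18.
Overall risk P(Y=1) = π·p₁ + (1−π)·p₀ = 0.072×0.84 + 0.928×0.18 = 0.22752.
Under exogeneity, PAF = [P(Y=1) − p₀] / P(Y=1).
PAF = (0.22752 − 0.18) / 0.22752 ≈ 0.2089

PAF ≈ 0.209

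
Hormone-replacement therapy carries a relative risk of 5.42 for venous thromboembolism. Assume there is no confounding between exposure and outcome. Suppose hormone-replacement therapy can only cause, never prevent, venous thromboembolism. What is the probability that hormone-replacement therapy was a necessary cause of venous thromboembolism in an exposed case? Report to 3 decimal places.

PN ≈ 0.815

Under exogeneity and monotonicity, PN = (RR − 1) / RR = 1 − 1/RR.
PN = (5.42 − 1) / 5.42 = 4.42 / 5.42 ≈ 0.8155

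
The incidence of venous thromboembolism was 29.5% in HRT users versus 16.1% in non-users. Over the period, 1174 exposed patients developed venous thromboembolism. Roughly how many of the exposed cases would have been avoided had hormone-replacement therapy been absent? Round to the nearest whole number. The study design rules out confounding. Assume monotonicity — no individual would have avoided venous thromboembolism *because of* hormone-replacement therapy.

p₁ = 0.295, p₀ = 0.161.
PN = (p₁ − p₀)/p₁ = (0.295 − 0.161) / 0.295 ≈ 0.45424.
Attributable cases ≈ PN × (exposed cases) = 0.45424 × 1174 ≈ 533.27.

about 533 cases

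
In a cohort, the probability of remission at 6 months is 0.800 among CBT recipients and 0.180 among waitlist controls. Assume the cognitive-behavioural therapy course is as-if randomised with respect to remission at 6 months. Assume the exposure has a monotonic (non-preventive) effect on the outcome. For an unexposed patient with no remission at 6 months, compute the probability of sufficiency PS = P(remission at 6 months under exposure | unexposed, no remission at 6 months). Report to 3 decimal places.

PS ≈ 0.756

Let p₁ = 0.8, p₀ = 0.18.
Under exogeneity and monotonicity, PS = (p₁ − p₀) / (1 − p₀).
PS = (0.8 − 0.18) / (1 − 0.18) = 0.62 / 0.82 ≈ 0.7561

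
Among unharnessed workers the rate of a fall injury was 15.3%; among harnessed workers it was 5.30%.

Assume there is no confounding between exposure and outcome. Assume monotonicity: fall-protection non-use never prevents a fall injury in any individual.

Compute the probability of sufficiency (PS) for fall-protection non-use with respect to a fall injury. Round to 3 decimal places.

PS ≈ 0.106

p₁ = 0.153, p₀ = 0.053.
Under exogeneity and monotonicity, PS = (p₁ − p₀) / (1 − p₀).
PS = (0.153 − 0.053) / (1 − 0.053) = 0.1 / 0.947 ≈ 0.1056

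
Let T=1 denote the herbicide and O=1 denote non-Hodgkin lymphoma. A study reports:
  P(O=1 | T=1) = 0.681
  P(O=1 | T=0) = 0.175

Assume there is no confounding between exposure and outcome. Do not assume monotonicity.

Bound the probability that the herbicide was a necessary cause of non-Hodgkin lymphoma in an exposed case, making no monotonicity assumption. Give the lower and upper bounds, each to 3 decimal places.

0.743 ≤ PN ≤ 1.000

Let p₁ = 0.681, p₀ = 0.175.
Under exogeneity alone the bounds on PN are max{0,(p₁−p₀)/p₁} ≤ PN ≤ min{1,(1−p₀)/p₁}.
  lower = (p₁ − p₀)/p₁ = 0.506 / 0.681 ≈ 0.7430
  upper = min{1, (1 − p₀)/p₁} = 0.825 / 0.681 ≈ 1.2115 → capped at 1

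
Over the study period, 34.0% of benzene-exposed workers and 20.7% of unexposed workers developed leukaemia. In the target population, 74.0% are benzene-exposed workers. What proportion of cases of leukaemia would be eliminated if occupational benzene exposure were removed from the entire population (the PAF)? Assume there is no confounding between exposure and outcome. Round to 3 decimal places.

PAF ≈ 0.322

p₁ = 0.34, p₀ = 0.207.
Overall risk P(Y=1) = π·p₁ + (1−π)·p₀ = 0.74×0.34 + 0.26×0.207 = 0.30542.
Under exogeneity, PAF = [P(Y=1) − p₀] / P(Y=1).
PAF = (0.30542 − 0.207) / 0.30542 ≈ 0.3222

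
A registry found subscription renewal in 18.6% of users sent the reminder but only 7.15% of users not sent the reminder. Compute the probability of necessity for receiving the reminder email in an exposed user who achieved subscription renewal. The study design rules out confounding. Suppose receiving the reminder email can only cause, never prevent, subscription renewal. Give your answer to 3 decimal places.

PN ≈ 0.616

p₁ = 0.186, p₀ = 0.0715.
Under exogeneity and monotonicity, PN = (p₁ − p₀) / p₁.
PN = (0.186 − 0.0715) / 0.186 = 0.1145 / 0.186 ≈ 0.6156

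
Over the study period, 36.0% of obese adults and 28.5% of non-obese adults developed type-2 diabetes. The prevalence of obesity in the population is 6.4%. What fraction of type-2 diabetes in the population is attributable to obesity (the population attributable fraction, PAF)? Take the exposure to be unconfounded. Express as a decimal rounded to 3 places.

p₁ = 0.36, p₀ = 0.285.
Overall risk P(Y=1) = π·p₁ + (1−π)·p₀ = 0.064×0.36 + 0.936×0.285 = 0.2898.
Under exogeneity, PAF = [P(Y=1) − p₀] / P(Y=1).
PAF = (0.2898 − 0.285) / 0.2898 ≈ 0.0166

PAF ≈ 0.017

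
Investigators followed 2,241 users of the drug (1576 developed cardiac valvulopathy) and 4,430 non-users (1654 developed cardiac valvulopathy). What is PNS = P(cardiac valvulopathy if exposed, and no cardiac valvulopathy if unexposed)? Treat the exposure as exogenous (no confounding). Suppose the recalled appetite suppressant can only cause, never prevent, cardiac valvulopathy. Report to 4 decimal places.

PNS ≈ 0.3299

p₁ = P(outcome | exposed) = 1576/2241 = 0.70326
p₀ = P(outcome | unexposed) = 1654/4430 = 0.37336
Under exogeneity and monotonicity, PNS = p₁ − p₀.
PNS = 0.70326 − 0.37336 = 0.32989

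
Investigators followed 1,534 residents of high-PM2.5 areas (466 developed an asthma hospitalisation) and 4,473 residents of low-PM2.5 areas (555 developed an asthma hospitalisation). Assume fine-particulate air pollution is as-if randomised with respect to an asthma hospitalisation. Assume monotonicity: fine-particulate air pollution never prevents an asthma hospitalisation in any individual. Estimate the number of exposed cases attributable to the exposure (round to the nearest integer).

p₁ = P(outcome | exposed) = 466/1534 = 0.30378
p₀ = P(outcome | unexposed) = 555/4473 = 0.12408
PN = (p₁ − p₀)/p₁ = (0.30378 − 0.12408) / 0.30378 ≈ 0.59156.
Attributable cases ≈ PN × (exposed cases) = 0.59156 × 466 ≈ 275.66.

about 276 cases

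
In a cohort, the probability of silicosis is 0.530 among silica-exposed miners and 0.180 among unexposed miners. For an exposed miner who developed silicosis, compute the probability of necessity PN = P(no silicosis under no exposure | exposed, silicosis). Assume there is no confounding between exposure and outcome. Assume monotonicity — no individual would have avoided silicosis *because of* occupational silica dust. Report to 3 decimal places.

Let p₁ = 0.53, p₀ = 0.18.
Under exogeneity and monotonicity, PN = (p₁ − p₀) / p₁.
PN = (0.53 − 0.18) / 0.53 = 0.35 / 0.53 ≈ 0.6604

PN ≈ 0.660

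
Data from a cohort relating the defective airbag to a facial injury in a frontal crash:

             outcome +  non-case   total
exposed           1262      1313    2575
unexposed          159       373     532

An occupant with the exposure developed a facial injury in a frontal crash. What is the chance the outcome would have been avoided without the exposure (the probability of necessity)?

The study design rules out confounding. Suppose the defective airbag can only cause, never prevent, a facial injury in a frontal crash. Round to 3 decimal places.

p₁ = P(outcome | exposed) = 1262/2575 = 0.4901
p₀ = P(outcome | unexposed) = 159/532 = 0.29887
Under exogeneity and monotonicity, PN = (p₁ − p₀) / p₁.
PN = (0.4901 − 0.29887) / 0.4901 = 0.19122 / 0.4901 ≈ 0.3902

PN ≈ 0.390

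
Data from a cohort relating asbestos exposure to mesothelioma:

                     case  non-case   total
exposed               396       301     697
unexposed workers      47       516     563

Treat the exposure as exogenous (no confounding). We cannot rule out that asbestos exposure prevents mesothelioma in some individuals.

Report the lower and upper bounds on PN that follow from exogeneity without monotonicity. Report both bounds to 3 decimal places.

p₁ = P(outcome | exposed) = 396/697 = 0.56815
p₀ = P(outcome | unexposed) = 47/563 = 0.083481
Under exogeneity alone the bounds on PN are max{0,(p₁−p₀)/p₁} ≤ PN ≤ min{1,(1−p₀)/p₁}.
  lower = (p₁ − p₀)/p₁ = 0.48467 / 0.56815 ≈ 0.8531
  upper = min{1, (1 − p₀)/p₁} = 0.91652 / 0.56815 ≈ 1.6132 → capped at 1

0.853 ≤ PN ≤ 1.000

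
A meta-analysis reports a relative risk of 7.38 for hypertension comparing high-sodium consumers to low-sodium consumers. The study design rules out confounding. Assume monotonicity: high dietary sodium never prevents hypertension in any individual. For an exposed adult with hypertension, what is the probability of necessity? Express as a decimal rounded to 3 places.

PN ≈ 0.864

Under exogeneity and monotonicity, PN = (RR − 1) / RR = 1 − 1/RR.
PN = (7.38 − 1) / 7.38 = 6.38 / 7.38 ≈ 0.8645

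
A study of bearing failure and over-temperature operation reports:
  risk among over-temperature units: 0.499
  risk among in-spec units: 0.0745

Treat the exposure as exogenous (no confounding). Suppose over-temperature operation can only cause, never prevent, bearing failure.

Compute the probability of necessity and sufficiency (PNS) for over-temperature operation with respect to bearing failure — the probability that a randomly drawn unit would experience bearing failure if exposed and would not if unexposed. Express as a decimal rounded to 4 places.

PNS ≈ 0.4245

Let p₁ = 0.499, p₀ = 0.0745.
Under exogeneity and monotonicity, PNS = p₁ − p₀.
PNS = 0.499 − 0.0745 = 0.4245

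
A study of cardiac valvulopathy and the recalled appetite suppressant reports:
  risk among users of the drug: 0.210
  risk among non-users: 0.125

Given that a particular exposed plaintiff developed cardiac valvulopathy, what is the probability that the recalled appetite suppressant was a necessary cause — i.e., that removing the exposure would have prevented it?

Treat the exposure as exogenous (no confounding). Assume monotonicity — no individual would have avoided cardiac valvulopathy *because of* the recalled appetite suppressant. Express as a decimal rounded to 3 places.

Let p₁ = 0.21, p₀ = 0.125.
Under exogeneity and monotonicity, PN = (p₁ − p₀) / p₁.
PN = (0.21 − 0.125) / 0.21 = 0.085 / 0.21 ≈ 0.4048

PN ≈ 0.405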